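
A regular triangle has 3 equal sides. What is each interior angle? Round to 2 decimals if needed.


Shape: regular triangle (3 sides)
Formula: interior angle = (n - 2) * 180 / n
(n - 2) = 1
(n - 2) * 180 = 180
angle = 180 / 3
angle = 60
60 degrees


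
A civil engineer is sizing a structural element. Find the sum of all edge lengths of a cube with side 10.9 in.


Shape: cube
Side s = 10.9 in
A cube has 12 edges, all equal.
Formula: total edge length = 12 * s
Total = 12 * 10.9
Total = 130.8
130.8 in


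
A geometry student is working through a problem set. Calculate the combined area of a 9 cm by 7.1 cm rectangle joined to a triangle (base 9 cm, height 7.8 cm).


Composite shape: rectangle + triangle
Rectangle area = 9 * 7.1 = 63.9
Triangle area = 0.5 * 9 * 7.8 = 35.1
Total = 63.9 + 35.1
Total = 99
99 cm^2


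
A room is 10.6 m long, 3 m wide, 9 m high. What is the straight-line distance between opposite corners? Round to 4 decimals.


Shape: rectangular box (space diagonal)
l = 10.6 m, w = 3 m, h = 9 m
Visualize: the diagonal of the base, then a right triangle with that diagonal and the height.
Formula: d = sqrt(l^2 + w^2 + h^2)
l^2 + w^2 + h^2 = 112.36 + 9 + 81 = 202.36
d = sqrt(202.36)
d = 14.2253
14.2253 m


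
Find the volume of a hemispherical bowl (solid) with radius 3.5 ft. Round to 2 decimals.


Shape: hemisphere (half of a sphere)
Radius r = 3.5 ft
Formula: V = (1/2) * (4/3) * pi * r^3 = (2/3) * pi * r^3
r^3 = 42.875
(2/3) * 42.875 = 28.583333
V = 28.583333 * pi
V = 89.8
89.8 ft^3


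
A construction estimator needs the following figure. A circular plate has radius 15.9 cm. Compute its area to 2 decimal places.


Shape: circle
Radius r = 15.9 cm
Formula: A = pi * r^2
r^2 = 15.9^2 = 252.81
A = pi * 252.81
A = 794.23
794.23 cm^2


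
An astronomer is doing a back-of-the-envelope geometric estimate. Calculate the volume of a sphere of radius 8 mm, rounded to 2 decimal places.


Shape: sphere
Radius r = 8 mm
Formula: V = (4/3) * pi * r^3
r^3 = 512
(4/3) * 512 = 682.666667
V = 682.666667 * pi
V = 2144.66
2144.66 mm^3


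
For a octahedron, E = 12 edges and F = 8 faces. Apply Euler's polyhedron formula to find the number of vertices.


Polyhedron: octahedron
Euler's formula for convex polyhedra: V - E + F = 2
Given: E = 12 edges and F = 8 faces
Solve for V:
V = 2 + E - F = 2 + 12 - 8 = 6
6 vertices


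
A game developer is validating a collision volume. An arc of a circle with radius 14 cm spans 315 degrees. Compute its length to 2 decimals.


Shape: circular arc
Radius r = 14 cm, Angle = 315 degrees
Formula: L = (angle/360) * 2 * pi * r
2 * pi * r = 28 * pi
L = (315/360) * 28 * pi
L = 24.5 * pi
L = 76.97
76.97 cm


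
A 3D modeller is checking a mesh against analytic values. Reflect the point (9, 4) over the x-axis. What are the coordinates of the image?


Transformation: reflection
Original point: (9, 4)
Rule for reflection over the x-axis: (x, y) -> (x, -y)
Apply: (9, 4) -> (9, -4)
(9, -4)


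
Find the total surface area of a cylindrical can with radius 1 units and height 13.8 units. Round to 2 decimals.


Shape: closed cylinder
Radius r = 1 units, Height h = 13.8 units
Formula: SA = 2*pi*r^2 + 2*pi*r*h = 2*pi*r*(r + h)
r + h = 14.8
2 * r * (r + h) = 2 * 1 * 14.8 = 29.6
SA = 29.6 * pi
SA = 92.99
92.99 units^2


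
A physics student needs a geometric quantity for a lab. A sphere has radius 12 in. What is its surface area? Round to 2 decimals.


Shape: sphere
Radius r = 12 in
Formula: SA = 4 * pi * r^2
r^2 = 144
SA = 4 * pi * 144
SA = 576 * pi
SA = 1809.56
1809.56 in^2


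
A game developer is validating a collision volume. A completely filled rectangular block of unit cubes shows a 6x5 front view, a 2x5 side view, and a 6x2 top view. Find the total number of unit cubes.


Orthographic views of a solid rectangular block:
Front view 6 x 5 -> length = 6, height = 5
Side view 2 x 5 -> width = 2, height = 5 (consistent)
Top view 6 x 2 -> confirms length = 6, width = 2
The block is 6 x 2 x 5.
Total unit cubes = 6 * 2 * 5 = 60
60 unit cubes


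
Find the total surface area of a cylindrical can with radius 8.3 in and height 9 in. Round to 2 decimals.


Shape: closed cylinder
Radius r = 8.3 in, Height h = 9 in
Formula: SA = 2*pi*r^2 + 2*pi*r*h = 2*pi*r*(r + h)
r + h = 17.3
2 * r * (r + h) = 2 * 8.3 * 17.3 = 287.18
SA = 287.18 * pi
SA = 902.2
902.2 in^2


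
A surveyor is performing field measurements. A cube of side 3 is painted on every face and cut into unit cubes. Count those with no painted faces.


Large cube: 3 x 3 x 3, cut into unit cubes.
n = 3, so n - 2 = 1
Unpainted cubes form the interior (n - 2)^3 block.
(n - 2)^3 = 1^3 = 1
1 unit cubes


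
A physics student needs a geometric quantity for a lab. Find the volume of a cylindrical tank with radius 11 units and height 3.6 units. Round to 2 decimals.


Shape: cylinder
Radius r = 11 units, Height h = 3.6 units
Formula: V = pi * r^2 * h
r^2 = 121
V = pi * 121 * 3.6
V = 435.6 * pi
V = 1368.48
1368.48 units^3


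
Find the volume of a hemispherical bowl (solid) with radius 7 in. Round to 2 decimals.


Shape: hemisphere (half of a sphere)
Radius r = 7 in
Formula: V = (1/2) * (4/3) * pi * r^3 = (2/3) * pi * r^3
r^3 = 343
(2/3) * 343 = 228.666667
V = 228.666667 * pi
V = 718.38
718.38 in^3


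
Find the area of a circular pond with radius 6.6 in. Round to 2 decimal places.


Shape: circle
Radius r = 6.6 in
Formula: A = pi * r^2
r^2 = 6.6^2 = 43.56
A = pi * 43.56
A = 136.85
136.85 in^2


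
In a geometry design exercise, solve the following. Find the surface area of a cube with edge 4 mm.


Shape: cube
Side s = 4 mm
A cube has 6 square faces.
Formula: SA = 6 * s^2
s^2 = 16
SA = 6 * 16
SA = 96
96 mm^2


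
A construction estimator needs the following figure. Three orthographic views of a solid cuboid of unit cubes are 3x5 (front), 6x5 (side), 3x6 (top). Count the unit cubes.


Orthographic views of a solid rectangular block:
Front view 3 x 5 -> length = 3, height = 5
Side view 6 x 5 -> width = 6, height = 5 (consistent)
Top view 3 x 6 -> confirms length = 3, width = 6
The block is 3 x 6 x 5.
Total unit cubes = 3 * 6 * 5 = 90
90 unit cubes


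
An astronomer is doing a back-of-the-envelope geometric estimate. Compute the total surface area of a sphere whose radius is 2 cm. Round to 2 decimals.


Shape: sphere
Radius r = 2 cm
Formula: SA = 4 * pi * r^2
r^2 = 4
SA = 4 * pi * 4
SA = 16 * pi
SA = 50.27
50.27 cm^2


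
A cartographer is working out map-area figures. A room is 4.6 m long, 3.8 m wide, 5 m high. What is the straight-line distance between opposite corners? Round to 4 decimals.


Shape: rectangular box (space diagonal)
l = 4.6 m, w = 3.8 m, h = 5 m
Visualize: the diagonal of the base, then a right triangle with that diagonal and the height.
Formula: d = sqrt(l^2 + w^2 + h^2)
l^2 + w^2 + h^2 = 21.16 + 14.44 + 25 = 60.6
d = sqrt(60.6)
d = 7.7846
7.7846 m


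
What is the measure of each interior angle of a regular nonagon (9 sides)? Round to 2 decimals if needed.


Shape: regular nonagon (9 sides)
Formula: interior angle = (n - 2) * 180 / n
(n - 2) = 7
(n - 2) * 180 = 1260
angle = 1260 / 9
angle = 140
140 degrees


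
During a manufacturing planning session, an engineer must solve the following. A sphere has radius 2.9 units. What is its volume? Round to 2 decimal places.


Shape: sphere
Radius r = 2.9 units
Formula: V = (4/3) * pi * r^3
r^3 = 24.389
(4/3) * 24.389 = 32.518667
V = 32.518667 * pi
V = 102.16
102.16 units^3


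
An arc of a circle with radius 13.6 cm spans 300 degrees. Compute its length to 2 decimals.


Shape: circular arc
Radius r = 13.6 cm, Angle = 300 degrees
Formula: L = (angle/360) * 2 * pi * r
2 * pi * r = 27.2 * pi
L = (300/360) * 27.2 * pi
L = 22.666667 * pi
L = 71.21
71.21 cm


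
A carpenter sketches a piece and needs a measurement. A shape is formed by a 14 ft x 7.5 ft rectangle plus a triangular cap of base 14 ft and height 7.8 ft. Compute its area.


Composite shape: rectangle + triangle
Rectangle area = 14 * 7.5 = 105
Triangle area = 0.5 * 14 * 7.8 = 54.6
Total = 105 + 54.6
Total = 159.6
159.6 ft^2


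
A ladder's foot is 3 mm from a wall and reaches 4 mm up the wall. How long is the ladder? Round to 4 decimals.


Shape: right triangle
Legs a = 3 mm, b = 4 mm
Formula: c = sqrt(a^2 + b^2)
a^2 = 9, b^2 = 16
a^2 + b^2 = 25
c = sqrt(25)
c = 5.0
5 mm


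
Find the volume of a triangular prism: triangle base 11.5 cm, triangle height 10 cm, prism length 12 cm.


Shape: triangular prism
Triangle base = 11.5 cm, triangle height = 10 cm, prism length L = 12 cm
Formula: V = (1/2 * b * h_tri) * L
Cross-section area = 0.5 * 11.5 * 10 = 57.5
V = 57.5 * 12
V = 690
690 cm^3


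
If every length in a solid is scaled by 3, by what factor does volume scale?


Linear scale factor k = 3
Rule: under a linear scaling by k, volumes scale by k^3.
k^3 = 3 * 3 * 3
k^3 = 9 * 3
k^3 = 27
Volume scales by a factor of 27.
27 (dimensionless)


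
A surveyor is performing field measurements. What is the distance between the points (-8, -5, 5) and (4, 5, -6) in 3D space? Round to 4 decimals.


3D distance between two points
P1 = (-8, -5, 5), P2 = (4, 5, -6)
Formula: d = sqrt((x2-x1)^2 + (y2-y1)^2 + (z2-z1)^2)
dx = 4 - -8 = 12
dy = 5 - -5 = 10
dz = -6 - 5 = -11
dx^2 + dy^2 + dz^2 = 144 + 100 + 121 = 365
d = sqrt(365)
d = 19.105
19.105 units


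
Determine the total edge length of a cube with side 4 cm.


Shape: cube
Side s = 4 cm
A cube has 12 edges, all equal.
Formula: total edge length = 12 * s
Total = 12 * 4
Total = 48
48 cm


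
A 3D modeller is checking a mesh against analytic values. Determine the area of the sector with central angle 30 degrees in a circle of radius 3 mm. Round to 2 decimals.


Shape: circular sector
Radius r = 3 mm, Angle = 30 degrees
Formula: A = (angle/360) * pi * r^2
r^2 = 9
Fraction of circle = 30/360
A = (30/360) * pi * 9
A = 0.75 * pi
A = 2.36
2.36 mm^2


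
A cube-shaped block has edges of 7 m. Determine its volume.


Shape: cube
Side s = 7 m
Formula: V = s^3
V = 7 * 7 * 7
V = 49 * 7
V = 343
343 m^3


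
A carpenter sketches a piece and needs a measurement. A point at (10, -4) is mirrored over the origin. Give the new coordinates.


Transformation: reflection
Original point: (10, -4)
Rule for reflection through the origin: (x, y) -> (-x, -y)
Apply: (10, -4) -> (-10, 4)
(-10, 4)


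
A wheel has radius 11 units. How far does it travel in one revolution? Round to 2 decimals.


Shape: circle
Radius r = 11 units
Formula: C = 2 * pi * r
C = 2 * pi * 11
C = 22 * pi
C = 69.12
69.12 units


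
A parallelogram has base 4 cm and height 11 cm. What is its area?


Shape: parallelogram
Base b = 4 cm, Height h = 11 cm
Formula: A = b * h
A = 4 * 11
A = 44
44 cm^2


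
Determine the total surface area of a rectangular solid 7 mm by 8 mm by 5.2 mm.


Shape: rectangular prism
l = 7 mm, w = 8 mm, h = 5.2 mm
Formula: SA = 2(lw + lh + wh)
lw = 56, lh = 36.4, wh = 41.6
lw + lh + wh = 134
SA = 2 * 134
SA = 268
268 mm^2


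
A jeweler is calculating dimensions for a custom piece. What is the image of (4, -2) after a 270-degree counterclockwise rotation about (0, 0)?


Transformation: rotation about the origin
Original point: (4, -2)
Rule for 270 deg counterclockwise: (x, y) -> (y, -x)
Apply: (4, -2) -> (-2, -4)
(-2, -4)


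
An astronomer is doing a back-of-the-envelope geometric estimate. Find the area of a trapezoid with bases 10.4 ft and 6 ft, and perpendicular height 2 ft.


Shape: trapezoid
Parallel sides a = 10.4 ft, b = 6 ft; Height h = 2 ft
Formula: A = (a + b) * h / 2
a + b = 10.4 + 6 = 16.4
A = 16.4 * 2 / 2
A = 32.8 / 2
A = 16.4
16.4 ft^2


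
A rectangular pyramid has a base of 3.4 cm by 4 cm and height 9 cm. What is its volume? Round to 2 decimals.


Shape: rectangular pyramid
Base: 3.4 cm x 4 cm, Height h = 9 cm
Formula: V = (1/3) * base_area * h
base_area = 3.4 * 4 = 13.6
base_area * h = 13.6 * 9 = 122.4
V = 122.4 / 3
V = 40.8
40.8 cm^3


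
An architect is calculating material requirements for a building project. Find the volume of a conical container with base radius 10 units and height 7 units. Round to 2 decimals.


Shape: cone
Radius r = 10 units, Height h = 7 units
Formula: V = (1/3) * pi * r^2 * h
r^2 = 100
pi * r^2 * h = pi * 100 * 7 = 700 * pi
V = 700 * pi / 3
V = 733.04
733.04 units^3


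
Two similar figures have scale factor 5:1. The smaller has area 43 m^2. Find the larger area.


Linear scale factor k = 5
Original area = 43 m^2
Rule: under a linear scaling by k, areas scale by k^2.
k^2 = 5^2 = 25
New area = 43 * 25
New area = 1075
1075 m^2


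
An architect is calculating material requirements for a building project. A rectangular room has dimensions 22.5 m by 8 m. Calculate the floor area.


Shape: rectangle
Length l = 22.5 m, Width w = 8 m
Formula: A = l * w
A = 22.5 * 8
A = 180
180 m^2


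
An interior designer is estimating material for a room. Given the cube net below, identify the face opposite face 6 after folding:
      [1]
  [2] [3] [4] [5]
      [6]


Net: cross layout. Take square 3 as the base (bottom).
Fold the four squares in the horizontal row up around 3: 2 -> left, 4 -> right, 5 wraps to the top.
Fold 1 and 6 up from 3: 1 -> back, 6 -> front.
Opposite pairs are therefore: (1, 6), (2, 4), (3, 5).
Face 6 is opposite face 1.
face 1


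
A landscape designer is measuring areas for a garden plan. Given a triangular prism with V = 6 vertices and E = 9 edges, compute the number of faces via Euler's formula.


Polyhedron: triangular prism
Euler's formula for convex polyhedra: V - E + F = 2
Given: V = 6 vertices and E = 9 edges
Solve for F:
F = 2 + E - V = 2 + 9 - 6 = 5
5 faces


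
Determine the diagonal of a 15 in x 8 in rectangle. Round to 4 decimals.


Shape: rectangle (diagonal via Pythagoras)
Sides: 15 in and 8 in
Formula: d = sqrt(l^2 + w^2)
l^2 = 225, w^2 = 64
l^2 + w^2 = 289
d = sqrt(289)
d = 17.0
17 in


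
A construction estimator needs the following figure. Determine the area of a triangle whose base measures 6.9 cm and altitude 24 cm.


Shape: triangle
Base b = 6.9 cm, Height h = 24 cm
Formula: A = (1/2) * b * h
A = 0.5 * 6.9 * 24
A = 0.5 * 165.6
A = 82.8
82.8 cm^2


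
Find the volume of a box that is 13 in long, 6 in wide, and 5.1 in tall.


Shape: rectangular prism
l = 13 in, w = 6 in, h = 5.1 in
Formula: V = l * w * h
V = 13 * 6 * 5.1
V = 78 * 5.1
V = 397.8
397.8 in^3


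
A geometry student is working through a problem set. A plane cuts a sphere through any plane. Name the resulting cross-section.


Solid: sphere
Cutting plane: through any plane
Visualize the intersection of the plane with the solid's surface.
The boundary of the cut region is a circle.
circle


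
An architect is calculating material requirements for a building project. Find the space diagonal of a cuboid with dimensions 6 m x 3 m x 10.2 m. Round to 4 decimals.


Shape: rectangular box (space diagonal)
l = 6 m, w = 3 m, h = 10.2 m
Visualize: the diagonal of the base, then a right triangle with that diagonal and the height.
Formula: d = sqrt(l^2 + w^2 + h^2)
l^2 + w^2 + h^2 = 36 + 9 + 104.04 = 149.04
d = sqrt(149.04)
d = 12.2082
12.2082 m


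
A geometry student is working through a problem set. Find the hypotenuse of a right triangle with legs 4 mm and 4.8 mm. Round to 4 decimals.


Shape: right triangle
Legs a = 4 mm, b = 4.8 mm
Formula: c = sqrt(a^2 + b^2)
a^2 = 16, b^2 = 23.04
a^2 + b^2 = 39.04
c = sqrt(39.04)
c = 6.2482
6.2482 mm


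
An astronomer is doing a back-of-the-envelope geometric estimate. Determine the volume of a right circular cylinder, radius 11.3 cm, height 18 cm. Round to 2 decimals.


Shape: cylinder
Radius r = 11.3 cm, Height h = 18 cm
Formula: V = pi * r^2 * h
r^2 = 127.69
V = pi * 127.69 * 18
V = 2298.42 * pi
V = 7220.7
7220.7 cm^3


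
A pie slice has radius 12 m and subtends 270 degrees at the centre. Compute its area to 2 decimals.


Shape: circular sector
Radius r = 12 m, Angle = 270 degrees
Formula: A = (angle/360) * pi * r^2
r^2 = 144
Fraction of circle = 270/360
A = (270/360) * pi * 144
A = 108 * pi
A = 339.29
339.29 m^2


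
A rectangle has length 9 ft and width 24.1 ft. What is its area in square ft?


Shape: rectangle
Length l = 9 ft, Width w = 24.1 ft
Formula: A = l * w
A = 9 * 24.1
A = 216.9
216.9 ft^2


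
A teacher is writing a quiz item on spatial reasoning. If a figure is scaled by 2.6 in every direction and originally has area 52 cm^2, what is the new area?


Linear scale factor k = 2.6
Original area = 52 cm^2
Rule: under a linear scaling by k, areas scale by k^2.
k^2 = 2.6^2 = 6.76
New area = 52 * 6.76
New area = 351.52
351.52 cm^2


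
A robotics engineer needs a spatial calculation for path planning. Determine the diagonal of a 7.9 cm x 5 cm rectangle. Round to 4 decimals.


Shape: rectangle (diagonal via Pythagoras)
Sides: 7.9 cm and 5 cm
Formula: d = sqrt(l^2 + w^2)
l^2 = 62.41, w^2 = 25
l^2 + w^2 = 87.41
d = sqrt(87.41)
d = 9.3493
9.3493 cm


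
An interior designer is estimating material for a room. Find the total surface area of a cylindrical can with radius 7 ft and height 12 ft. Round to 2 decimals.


Shape: closed cylinder
Radius r = 7 ft, Height h = 12 ft
Formula: SA = 2*pi*r^2 + 2*pi*r*h = 2*pi*r*(r + h)
r + h = 19
2 * r * (r + h) = 2 * 7 * 19 = 266
SA = 266 * pi
SA = 835.66
835.66 ft^2


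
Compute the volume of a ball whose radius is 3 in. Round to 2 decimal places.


Shape: sphere
Radius r = 3 in
Formula: V = (4/3) * pi * r^3
r^3 = 27
(4/3) * 27 = 36
V = 36 * pi
V = 113.1
113.1 in^3


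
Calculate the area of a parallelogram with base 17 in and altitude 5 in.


Shape: parallelogram
Base b = 17 in, Height h = 5 in
Formula: A = b * h
A = 17 * 5
A = 85
85 in^2


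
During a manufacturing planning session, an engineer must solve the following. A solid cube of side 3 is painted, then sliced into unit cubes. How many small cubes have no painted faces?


Large cube: 3 x 3 x 3, cut into unit cubes.
n = 3, so n - 2 = 1
Unpainted cubes form the interior (n - 2)^3 block.
(n - 2)^3 = 1^3 = 1
1 unit cubes


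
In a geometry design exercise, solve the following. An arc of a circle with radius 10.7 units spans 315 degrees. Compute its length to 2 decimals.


Shape: circular arc
Radius r = 10.7 units, Angle = 315 degrees
Formula: L = (angle/360) * 2 * pi * r
2 * pi * r = 21.4 * pi
L = (315/360) * 21.4 * pi
L = 18.725 * pi
L = 58.83
58.83 units


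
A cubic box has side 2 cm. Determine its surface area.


Shape: cube
Side s = 2 cm
A cube has 6 square faces.
Formula: SA = 6 * s^2
s^2 = 4
SA = 6 * 4
SA = 24
24 cm^2


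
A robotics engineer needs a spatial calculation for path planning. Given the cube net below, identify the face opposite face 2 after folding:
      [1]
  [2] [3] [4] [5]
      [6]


Net: cross layout. Take square 3 as the base (bottom).
Fold the four squares in the horizontal row up around 3: 2 -> left, 4 -> right, 5 wraps to the top.
Fold 1 and 6 up from 3: 1 -> back, 6 -> front.
Opposite pairs are therefore: (1, 6), (2, 4), (3, 5).
Face 2 is opposite face 4.
face 4


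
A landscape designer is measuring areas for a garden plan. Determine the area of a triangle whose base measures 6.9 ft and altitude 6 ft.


Shape: triangle
Base b = 6.9 ft, Height h = 6 ft
Formula: A = (1/2) * b * h
A = 0.5 * 6.9 * 6
A = 0.5 * 41.4
A = 20.7
20.7 ft^2


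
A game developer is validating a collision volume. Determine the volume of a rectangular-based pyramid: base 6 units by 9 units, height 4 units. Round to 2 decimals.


Shape: rectangular pyramid
Base: 6 units x 9 units, Height h = 4 units
Formula: V = (1/3) * base_area * h
base_area = 6 * 9 = 54
base_area * h = 54 * 4 = 216
V = 216 / 3
V = 72
72 units^3


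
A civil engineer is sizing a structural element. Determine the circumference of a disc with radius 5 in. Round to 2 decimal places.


Shape: circle
Radius r = 5 in
Formula: C = 2 * pi * r
C = 2 * pi * 5
C = 10 * pi
C = 31.42
31.42 in


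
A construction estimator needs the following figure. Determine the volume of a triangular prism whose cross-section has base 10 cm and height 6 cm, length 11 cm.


Shape: triangular prism
Triangle base = 10 cm, triangle height = 6 cm, prism length L = 11 cm
Formula: V = (1/2 * b * h_tri) * L
Cross-section area = 0.5 * 10 * 6 = 30
V = 30 * 11
V = 330
330 cm^3


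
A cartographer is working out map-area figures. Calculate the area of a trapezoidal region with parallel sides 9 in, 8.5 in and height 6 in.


Shape: trapezoid
Parallel sides a = 9 in, b = 8.5 in; Height h = 6 in
Formula: A = (a + b) * h / 2
a + b = 9 + 8.5 = 17.5
A = 17.5 * 6 / 2
A = 105 / 2
A = 52.5
52.5 in^2


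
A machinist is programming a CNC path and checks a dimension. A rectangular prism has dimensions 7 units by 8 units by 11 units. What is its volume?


Shape: rectangular prism
l = 7 units, w = 8 units, h = 11 units
Formula: V = l * w * h
V = 7 * 8 * 11
V = 56 * 11
V = 616
616 units^3


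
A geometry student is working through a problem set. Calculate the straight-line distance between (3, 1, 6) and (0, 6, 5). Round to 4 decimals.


3D distance between two points
P1 = (3, 1, 6), P2 = (0, 6, 5)
Formula: d = sqrt((x2-x1)^2 + (y2-y1)^2 + (z2-z1)^2)
dx = 0 - 3 = -3
dy = 6 - 1 = 5
dz = 5 - 6 = -1
dx^2 + dy^2 + dz^2 = 9 + 25 + 1 = 35
d = sqrt(35)
d = 5.9161
5.9161 units


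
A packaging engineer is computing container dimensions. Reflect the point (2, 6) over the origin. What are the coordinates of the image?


Transformation: reflection
Original point: (2, 6)
Rule for reflection through the origin: (x, y) -> (-x, -y)
Apply: (2, 6) -> (-2, -6)
(-2, -6)


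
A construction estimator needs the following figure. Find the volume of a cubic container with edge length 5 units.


Shape: cube
Side s = 5 units
Formula: V = s^3
V = 5 * 5 * 5
V = 25 * 5
V = 125
125 units^3


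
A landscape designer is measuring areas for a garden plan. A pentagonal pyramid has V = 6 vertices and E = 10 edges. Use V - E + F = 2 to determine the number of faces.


Polyhedron: pentagonal pyramid
Euler's formula for convex polyhedra: V - E + F = 2
Given: V = 6 vertices and E = 10 edges
Solve for F:
F = 2 + E - V = 2 + 10 - 6 = 6
6 faces


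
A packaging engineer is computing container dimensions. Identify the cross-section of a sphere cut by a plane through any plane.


Solid: sphere
Cutting plane: through any plane
Visualize the intersection of the plane with the solid's surface.
The boundary of the cut region is a circle.
circle


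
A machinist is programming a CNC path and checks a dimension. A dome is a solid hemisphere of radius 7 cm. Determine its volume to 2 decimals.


Shape: hemisphere (half of a sphere)
Radius r = 7 cm
Formula: V = (1/2) * (4/3) * pi * r^3 = (2/3) * pi * r^3
r^3 = 343
(2/3) * 343 = 228.666667
V = 228.666667 * pi
V = 718.38
718.38 cm^3


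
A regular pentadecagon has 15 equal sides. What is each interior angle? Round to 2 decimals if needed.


Shape: regular pentadecagon (15 sides)
Formula: interior angle = (n - 2) * 180 / n
(n - 2) = 13
(n - 2) * 180 = 2340
angle = 2340 / 15
angle = 156
156 degrees


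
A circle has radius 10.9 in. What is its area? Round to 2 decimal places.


Shape: circle
Radius r = 10.9 in
Formula: A = pi * r^2
r^2 = 10.9^2 = 118.81
A = pi * 118.81
A = 373.25
373.25 in^2


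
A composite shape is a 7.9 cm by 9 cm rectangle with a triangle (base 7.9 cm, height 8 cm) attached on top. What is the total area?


Composite shape: rectangle + triangle
Rectangle area = 7.9 * 9 = 71.1
Triangle area = 0.5 * 7.9 * 8 = 31.6
Total = 71.1 + 31.6
Total = 102.7
102.7 cm^2


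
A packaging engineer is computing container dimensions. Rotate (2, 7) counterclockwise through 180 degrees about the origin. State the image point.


Transformation: rotation about the origin
Original point: (2, 7)
Rule for 180 deg: (x, y) -> (-x, -y)
Apply: (2, 7) -> (-2, -7)
(-2, -7)


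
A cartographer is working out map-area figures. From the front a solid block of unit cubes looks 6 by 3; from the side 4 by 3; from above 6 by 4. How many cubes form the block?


Orthographic views of a solid rectangular block:
Front view 6 x 3 -> length = 6, height = 3
Side view 4 x 3 -> width = 4, height = 3 (consistent)
Top view 6 x 4 -> confirms length = 6, width = 4
The block is 6 x 4 x 3.
Total unit cubes = 6 * 4 * 3 = 72
72 unit cubes


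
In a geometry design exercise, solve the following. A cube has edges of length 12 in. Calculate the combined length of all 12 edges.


Shape: cube
Side s = 12 in
A cube has 12 edges, all equal.
Formula: total edge length = 12 * s
Total = 12 * 12
Total = 144
144 in


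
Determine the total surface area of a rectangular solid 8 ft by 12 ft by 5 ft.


Shape: rectangular prism
l = 8 ft, w = 12 ft, h = 5 ft
Formula: SA = 2(lw + lh + wh)
lw = 96, lh = 40, wh = 60
lw + lh + wh = 196
SA = 2 * 196
SA = 392
392 ft^2


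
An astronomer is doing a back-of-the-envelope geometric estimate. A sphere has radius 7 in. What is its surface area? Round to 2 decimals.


Shape: sphere
Radius r = 7 in
Formula: SA = 4 * pi * r^2
r^2 = 49
SA = 4 * pi * 49
SA = 196 * pi
SA = 615.75
615.75 in^2


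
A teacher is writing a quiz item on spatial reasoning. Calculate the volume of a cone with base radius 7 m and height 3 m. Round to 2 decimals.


Shape: cone
Radius r = 7 m, Height h = 3 m
Formula: V = (1/3) * pi * r^2 * h
r^2 = 49
pi * r^2 * h = pi * 49 * 3 = 147 * pi
V = 147 * pi / 3
V = 153.94
153.94 m^3


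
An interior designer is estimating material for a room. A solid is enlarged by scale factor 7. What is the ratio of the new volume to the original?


Linear scale factor k = 7
Rule: under a linear scaling by k, volumes scale by k^3.
k^3 = 7 * 7 * 7
k^3 = 49 * 7
k^3 = 343
Volume scales by a factor of 343.
343 (dimensionless)


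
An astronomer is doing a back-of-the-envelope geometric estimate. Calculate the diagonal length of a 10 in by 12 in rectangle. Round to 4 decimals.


Shape: rectangle (diagonal via Pythagoras)
Sides: 10 in and 12 in
Formula: d = sqrt(l^2 + w^2)
l^2 = 100, w^2 = 144
l^2 + w^2 = 244
d = sqrt(244)
d = 15.6205
15.6205 in


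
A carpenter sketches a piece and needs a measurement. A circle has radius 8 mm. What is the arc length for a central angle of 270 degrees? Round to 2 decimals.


Shape: circular arc
Radius r = 8 mm, Angle = 270 degrees
Formula: L = (angle/360) * 2 * pi * r
2 * pi * r = 16 * pi
L = (270/360) * 16 * pi
L = 12 * pi
L = 37.7
37.7 mm


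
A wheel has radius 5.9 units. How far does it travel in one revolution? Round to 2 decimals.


Shape: circle
Radius r = 5.9 units
Formula: C = 2 * pi * r
C = 2 * pi * 5.9
C = 11.8 * pi
C = 37.07
37.07 units


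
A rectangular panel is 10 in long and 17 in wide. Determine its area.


Shape: rectangle
Length l = 10 in, Width w = 17 in
Formula: A = l * w
A = 10 * 17
A = 170
170 in^2


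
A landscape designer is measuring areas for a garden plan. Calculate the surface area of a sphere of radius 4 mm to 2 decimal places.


Shape: sphere
Radius r = 4 mm
Formula: SA = 4 * pi * r^2
r^2 = 16
SA = 4 * pi * 16
SA = 64 * pi
SA = 201.06
201.06 mm^2


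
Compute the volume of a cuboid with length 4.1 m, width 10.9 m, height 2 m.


Shape: rectangular prism
l = 4.1 m, w = 10.9 m, h = 2 m
Formula: V = l * w * h
V = 4.1 * 10.9 * 2
V = 44.69 * 2
V = 89.38
89.38 m^3


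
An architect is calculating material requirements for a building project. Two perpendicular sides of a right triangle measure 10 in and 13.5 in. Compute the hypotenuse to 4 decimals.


Shape: right triangle
Legs a = 10 in, b = 13.5 in
Formula: c = sqrt(a^2 + b^2)
a^2 = 100, b^2 = 182.25
a^2 + b^2 = 282.25
c = sqrt(282.25)
c = 16.8003
16.8003 in


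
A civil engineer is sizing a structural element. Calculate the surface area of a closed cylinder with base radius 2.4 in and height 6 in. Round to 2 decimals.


Shape: closed cylinder
Radius r = 2.4 in, Height h = 6 in
Formula: SA = 2*pi*r^2 + 2*pi*r*h = 2*pi*r*(r + h)
r + h = 8.4
2 * r * (r + h) = 2 * 2.4 * 8.4 = 40.32
SA = 40.32 * pi
SA = 126.67
126.67 in^2


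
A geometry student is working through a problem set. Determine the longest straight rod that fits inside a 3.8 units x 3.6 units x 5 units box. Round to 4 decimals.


Shape: rectangular box (space diagonal)
l = 3.8 units, w = 3.6 units, h = 5 units
Visualize: the diagonal of the base, then a right triangle with that diagonal and the height.
Formula: d = sqrt(l^2 + w^2 + h^2)
l^2 + w^2 + h^2 = 14.44 + 12.96 + 25 = 52.4
d = sqrt(52.4)
d = 7.2388
7.2388 units


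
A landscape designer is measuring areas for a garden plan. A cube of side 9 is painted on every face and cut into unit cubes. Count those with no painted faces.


Large cube: 9 x 9 x 9, cut into unit cubes.
n = 9, so n - 2 = 7
Unpainted cubes form the interior (n - 2)^3 block.
(n - 2)^3 = 7^3 = 343
343 unit cubes


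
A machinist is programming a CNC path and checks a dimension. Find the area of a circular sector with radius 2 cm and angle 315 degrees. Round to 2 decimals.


Shape: circular sector
Radius r = 2 cm, Angle = 315 degrees
Formula: A = (angle/360) * pi * r^2
r^2 = 4
Fraction of circle = 315/360
A = (315/360) * pi * 4
A = 3.5 * pi
A = 11
11 cm^2


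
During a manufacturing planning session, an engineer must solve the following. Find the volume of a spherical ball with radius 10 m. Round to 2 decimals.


Shape: sphere
Radius r = 10 m
Formula: V = (4/3) * pi * r^3
r^3 = 1000
(4/3) * 1000 = 1333.333333
V = 1333.333333 * pi
V = 4188.79
4188.79 m^3


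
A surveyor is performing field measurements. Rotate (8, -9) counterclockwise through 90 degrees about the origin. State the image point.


Transformation: rotation about the origin
Original point: (8, -9)
Rule for 90 deg counterclockwise: (x, y) -> (-y, x)
Apply: (8, -9) -> (9, 8)
(9, 8)


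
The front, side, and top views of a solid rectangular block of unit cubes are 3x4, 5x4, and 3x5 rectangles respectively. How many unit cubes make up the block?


Orthographic views of a solid rectangular block:
Front view 3 x 4 -> length = 3, height = 4
Side view 5 x 4 -> width = 5, height = 4 (consistent)
Top view 3 x 5 -> confirms length = 3, width = 5
The block is 3 x 5 x 4.
Total unit cubes = 3 * 5 * 4 = 60
60 unit cubes


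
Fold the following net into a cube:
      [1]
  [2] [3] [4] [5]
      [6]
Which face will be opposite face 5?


Net: cross layout. Take square 3 as the base (bottom).
Fold the four squares in the horizontal row up around 3: 2 -> left, 4 -> right, 5 wraps to the top.
Fold 1 and 6 up from 3: 1 -> back, 6 -> front.
Opposite pairs are therefore: (1, 6), (2, 4), (3, 5).
Face 5 is opposite face 3.
face 3


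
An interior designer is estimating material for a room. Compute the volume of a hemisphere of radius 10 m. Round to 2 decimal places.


Shape: hemisphere (half of a sphere)
Radius r = 10 m
Formula: V = (1/2) * (4/3) * pi * r^3 = (2/3) * pi * r^3
r^3 = 1000
(2/3) * 1000 = 666.666667
V = 666.666667 * pi
V = 2094.4
2094.4 m^3


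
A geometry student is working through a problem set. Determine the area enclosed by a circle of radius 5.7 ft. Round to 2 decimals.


Shape: circle
Radius r = 5.7 ft
Formula: A = pi * r^2
r^2 = 5.7^2 = 32.49
A = pi * 32.49
A = 102.07
102.07 ft^2


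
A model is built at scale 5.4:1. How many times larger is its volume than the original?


Linear scale factor k = 5.4
Rule: under a linear scaling by k, volumes scale by k^3.
k^3 = 5.4 * 5.4 * 5.4
k^3 = 29.16 * 5.4
k^3 = 157.464
Volume scales by a factor of 157.464.
157.464 (dimensionless)


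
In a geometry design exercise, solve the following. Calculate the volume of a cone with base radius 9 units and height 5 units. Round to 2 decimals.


Shape: cone
Radius r = 9 units, Height h = 5 units
Formula: V = (1/3) * pi * r^2 * h
r^2 = 81
pi * r^2 * h = pi * 81 * 5 = 405 * pi
V = 405 * pi / 3
V = 424.12
424.12 units^3


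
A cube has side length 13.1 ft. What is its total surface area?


Shape: cube
Side s = 13.1 ft
A cube has 6 square faces.
Formula: SA = 6 * s^2
s^2 = 171.61
SA = 6 * 171.61
SA = 1029.66
1029.66 ft^2


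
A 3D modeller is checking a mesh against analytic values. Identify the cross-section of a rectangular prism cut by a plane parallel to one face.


Solid: rectangular prism
Cutting plane: parallel to one face
Visualize the intersection of the plane with the solid's surface.
The boundary of the cut region is a rectangle.
rectangle


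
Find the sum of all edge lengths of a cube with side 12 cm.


Shape: cube
Side s = 12 cm
A cube has 12 edges, all equal.
Formula: total edge length = 12 * s
Total = 12 * 12
Total = 144
144 cm


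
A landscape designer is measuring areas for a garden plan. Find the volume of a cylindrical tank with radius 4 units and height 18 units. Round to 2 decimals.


Shape: cylinder
Radius r = 4 units, Height h = 18 units
Formula: V = pi * r^2 * h
r^2 = 16
V = pi * 16 * 18
V = 288 * pi
V = 904.78
904.78 units^3


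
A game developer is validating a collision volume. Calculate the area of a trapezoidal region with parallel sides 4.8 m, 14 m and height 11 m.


Shape: trapezoid
Parallel sides a = 4.8 m, b = 14 m; Height h = 11 m
Formula: A = (a + b) * h / 2
a + b = 4.8 + 14 = 18.8
A = 18.8 * 11 / 2
A = 206.8 / 2
A = 103.4
103.4 m^2


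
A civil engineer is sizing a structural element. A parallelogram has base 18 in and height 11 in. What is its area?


Shape: parallelogram
Base b = 18 in, Height h = 11 in
Formula: A = b * h
A = 18 * 11
A = 198
198 in^2


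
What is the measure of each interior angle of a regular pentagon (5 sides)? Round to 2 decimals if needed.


Shape: regular pentagon (5 sides)
Formula: interior angle = (n - 2) * 180 / n
(n - 2) = 3
(n - 2) * 180 = 540
angle = 540 / 5
angle = 108
108 degrees


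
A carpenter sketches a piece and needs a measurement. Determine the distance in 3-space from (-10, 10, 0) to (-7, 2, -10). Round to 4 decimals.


3D distance between two points
P1 = (-10, 10, 0), P2 = (-7, 2, -10)
Formula: d = sqrt((x2-x1)^2 + (y2-y1)^2 + (z2-z1)^2)
dx = -7 - -10 = 3
dy = 2 - 10 = -8
dz = -10 - 0 = -10
dx^2 + dy^2 + dz^2 = 9 + 64 + 100 = 173
d = sqrt(173)
d = 13.1529
13.1529 units


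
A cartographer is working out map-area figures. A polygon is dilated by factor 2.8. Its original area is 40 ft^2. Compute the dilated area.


Linear scale factor k = 2.8
Original area = 40 ft^2
Rule: under a linear scaling by k, areas scale by k^2.
k^2 = 2.8^2 = 7.84
New area = 40 * 7.84
New area = 313.6
313.6 ft^2


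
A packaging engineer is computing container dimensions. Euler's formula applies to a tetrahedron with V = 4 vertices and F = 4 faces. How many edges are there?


Polyhedron: tetrahedron
Euler's formula for convex polyhedra: V - E + F = 2
Given: V = 4 vertices and F = 4 faces
Solve for E:
E = V + F - 2 = 4 + 4 - 2 = 6
6 edges


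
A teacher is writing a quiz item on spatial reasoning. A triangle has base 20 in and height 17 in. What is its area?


Shape: triangle
Base b = 20 in, Height h = 17 in
Formula: A = (1/2) * b * h
A = 0.5 * 20 * 17
A = 0.5 * 340
A = 170
170 in^2


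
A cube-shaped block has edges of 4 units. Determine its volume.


Shape: cube
Side s = 4 units
Formula: V = s^3
V = 4 * 4 * 4
V = 16 * 4
V = 64
64 units^3


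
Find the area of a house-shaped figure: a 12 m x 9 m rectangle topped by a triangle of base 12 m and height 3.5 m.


Composite shape: rectangle + triangle
Rectangle area = 12 * 9 = 108
Triangle area = 0.5 * 12 * 3.5 = 21
Total = 108 + 21
Total = 129
129 m^2


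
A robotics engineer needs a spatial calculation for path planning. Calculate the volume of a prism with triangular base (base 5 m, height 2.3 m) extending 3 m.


Shape: triangular prism
Triangle base = 5 m, triangle height = 2.3 m, prism length L = 3 m
Formula: V = (1/2 * b * h_tri) * L
Cross-section area = 0.5 * 5 * 2.3 = 5.75
V = 5.75 * 3
V = 17.25
17.25 m^3


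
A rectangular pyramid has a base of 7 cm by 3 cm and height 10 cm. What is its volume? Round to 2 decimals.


Shape: rectangular pyramid
Base: 7 cm x 3 cm, Height h = 10 cm
Formula: V = (1/3) * base_area * h
base_area = 7 * 3 = 21
base_area * h = 21 * 10 = 210
V = 210 / 3
V = 70
70 cm^3


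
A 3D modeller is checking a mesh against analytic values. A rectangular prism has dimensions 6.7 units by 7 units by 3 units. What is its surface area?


Shape: rectangular prism
l = 6.7 units, w = 7 units, h = 3 units
Formula: SA = 2(lw + lh + wh)
lw = 46.9, lh = 20.1, wh = 21
lw + lh + wh = 88
SA = 2 * 88
SA = 176
176 units^2


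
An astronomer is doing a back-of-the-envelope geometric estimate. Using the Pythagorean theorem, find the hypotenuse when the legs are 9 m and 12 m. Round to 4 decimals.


Shape: right triangle
Legs a = 9 m, b = 12 m
Formula: c = sqrt(a^2 + b^2)
a^2 = 81, b^2 = 144
a^2 + b^2 = 225
c = sqrt(225)
c = 15.0
15 m


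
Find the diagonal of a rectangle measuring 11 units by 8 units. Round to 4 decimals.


Shape: rectangle (diagonal via Pythagoras)
Sides: 11 units and 8 units
Formula: d = sqrt(l^2 + w^2)
l^2 = 121, w^2 = 64
l^2 + w^2 = 185
d = sqrt(185)
d = 13.6015
13.6015 units


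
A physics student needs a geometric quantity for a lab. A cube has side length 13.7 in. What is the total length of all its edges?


Shape: cube
Side s = 13.7 in
A cube has 12 edges, all equal.
Formula: total edge length = 12 * s
Total = 12 * 13.7
Total = 164.4
164.4 in


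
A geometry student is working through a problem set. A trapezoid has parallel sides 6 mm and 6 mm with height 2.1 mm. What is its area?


Shape: trapezoid
Parallel sides a = 6 mm, b = 6 mm; Height h = 2.1 mm
Formula: A = (a + b) * h / 2
a + b = 6 + 6 = 12
A = 12 * 2.1 / 2
A = 25.2 / 2
A = 12.6
12.6 mm^2


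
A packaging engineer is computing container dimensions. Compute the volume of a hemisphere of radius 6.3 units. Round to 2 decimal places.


Shape: hemisphere (half of a sphere)
Radius r = 6.3 units
Formula: V = (1/2) * (4/3) * pi * r^3 = (2/3) * pi * r^3
r^3 = 250.047
(2/3) * 250.047 = 166.698
V = 166.698 * pi
V = 523.7
523.7 units^3


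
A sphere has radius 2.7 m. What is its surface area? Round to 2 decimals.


Shape: sphere
Radius r = 2.7 m
Formula: SA = 4 * pi * r^2
r^2 = 7.29
SA = 4 * pi * 7.29
SA = 29.16 * pi
SA = 91.61
91.61 m^2


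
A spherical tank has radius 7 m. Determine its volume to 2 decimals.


Shape: sphere
Radius r = 7 m
Formula: V = (4/3) * pi * r^3
r^3 = 343
(4/3) * 343 = 457.333333
V = 457.333333 * pi
V = 1436.76
1436.76 m^3


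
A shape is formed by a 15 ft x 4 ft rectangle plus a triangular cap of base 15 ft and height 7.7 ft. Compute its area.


Composite shape: rectangle + triangle
Rectangle area = 15 * 4 = 60
Triangle area = 0.5 * 15 * 7.7 = 57.75
Total = 60 + 57.75
Total = 117.75
117.75 ft^2


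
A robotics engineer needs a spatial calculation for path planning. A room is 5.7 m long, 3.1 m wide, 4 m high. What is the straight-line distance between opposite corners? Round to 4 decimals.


Shape: rectangular box (space diagonal)
l = 5.7 m, w = 3.1 m, h = 4 m
Visualize: the diagonal of the base, then a right triangle with that diagonal and the height.
Formula: d = sqrt(l^2 + w^2 + h^2)
l^2 + w^2 + h^2 = 32.49 + 9.61 + 16 = 58.1
d = sqrt(58.1)
d = 7.6223
7.6223 m


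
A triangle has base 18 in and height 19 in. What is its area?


Shape: triangle
Base b = 18 in, Height h = 19 in
Formula: A = (1/2) * b * h
A = 0.5 * 18 * 19
A = 0.5 * 342
A = 171
171 in^2


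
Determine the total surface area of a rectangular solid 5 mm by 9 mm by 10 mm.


Shape: rectangular prism
l = 5 mm, w = 9 mm, h = 10 mm
Formula: SA = 2(lw + lh + wh)
lw = 45, lh = 50, wh = 90
lw + lh + wh = 185
SA = 2 * 185
SA = 370
370 mm^2
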